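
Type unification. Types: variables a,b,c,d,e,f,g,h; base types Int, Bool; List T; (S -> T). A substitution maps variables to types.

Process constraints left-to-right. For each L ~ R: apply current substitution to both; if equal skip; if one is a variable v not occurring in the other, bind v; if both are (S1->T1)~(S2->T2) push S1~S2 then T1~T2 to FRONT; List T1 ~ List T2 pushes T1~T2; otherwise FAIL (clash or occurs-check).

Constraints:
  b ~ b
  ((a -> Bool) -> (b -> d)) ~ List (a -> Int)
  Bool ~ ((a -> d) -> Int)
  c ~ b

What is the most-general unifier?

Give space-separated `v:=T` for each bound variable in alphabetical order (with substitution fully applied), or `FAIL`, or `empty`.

Answer: FAIL

Derivation:
step 1: unify b ~ b  [subst: {-} | 3 pending]
  -> identical, skip
step 2: unify ((a -> Bool) -> (b -> d)) ~ List (a -> Int)  [subst: {-} | 2 pending]
  clash: ((a -> Bool) -> (b -> d)) vs List (a -> Int)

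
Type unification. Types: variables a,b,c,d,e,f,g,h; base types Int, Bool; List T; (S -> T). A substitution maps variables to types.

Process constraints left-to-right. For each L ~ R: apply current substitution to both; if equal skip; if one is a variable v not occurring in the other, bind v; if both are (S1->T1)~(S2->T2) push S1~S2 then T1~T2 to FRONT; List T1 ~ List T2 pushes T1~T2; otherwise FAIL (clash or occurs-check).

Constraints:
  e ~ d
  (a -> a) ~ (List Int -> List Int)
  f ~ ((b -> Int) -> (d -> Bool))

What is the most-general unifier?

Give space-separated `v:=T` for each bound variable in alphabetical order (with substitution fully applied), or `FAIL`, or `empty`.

step 1: unify e ~ d  [subst: {-} | 2 pending]
  bind e := d
step 2: unify (a -> a) ~ (List Int -> List Int)  [subst: {e:=d} | 1 pending]
  -> decompose arrow: push a~List Int, a~List Int
step 3: unify a ~ List Int  [subst: {e:=d} | 2 pending]
  bind a := List Int
step 4: unify List Int ~ List Int  [subst: {e:=d, a:=List Int} | 1 pending]
  -> identical, skip
step 5: unify f ~ ((b -> Int) -> (d -> Bool))  [subst: {e:=d, a:=List Int} | 0 pending]
  bind f := ((b -> Int) -> (d -> Bool))

Answer: a:=List Int e:=d f:=((b -> Int) -> (d -> Bool))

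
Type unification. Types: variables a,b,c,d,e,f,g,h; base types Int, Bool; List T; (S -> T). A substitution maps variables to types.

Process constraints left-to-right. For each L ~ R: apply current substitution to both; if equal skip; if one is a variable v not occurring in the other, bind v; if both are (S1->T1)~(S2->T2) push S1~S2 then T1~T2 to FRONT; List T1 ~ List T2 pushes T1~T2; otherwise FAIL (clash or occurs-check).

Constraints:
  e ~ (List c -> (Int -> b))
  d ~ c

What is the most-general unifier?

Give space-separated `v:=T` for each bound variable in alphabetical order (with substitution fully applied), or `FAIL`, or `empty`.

step 1: unify e ~ (List c -> (Int -> b))  [subst: {-} | 1 pending]
  bind e := (List c -> (Int -> b))
step 2: unify d ~ c  [subst: {e:=(List c -> (Int -> b))} | 0 pending]
  bind d := c

Answer: d:=c e:=(List c -> (Int -> b))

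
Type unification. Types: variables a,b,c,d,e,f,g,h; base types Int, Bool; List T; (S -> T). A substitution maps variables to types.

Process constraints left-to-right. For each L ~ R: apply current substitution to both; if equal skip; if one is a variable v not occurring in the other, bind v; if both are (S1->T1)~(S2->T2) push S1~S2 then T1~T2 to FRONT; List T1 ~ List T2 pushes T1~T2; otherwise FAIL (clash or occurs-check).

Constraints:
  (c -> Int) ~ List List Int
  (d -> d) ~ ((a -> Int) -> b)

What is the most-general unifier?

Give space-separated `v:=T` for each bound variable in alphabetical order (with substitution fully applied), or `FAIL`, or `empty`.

step 1: unify (c -> Int) ~ List List Int  [subst: {-} | 1 pending]
  clash: (c -> Int) vs List List Int

Answer: FAIL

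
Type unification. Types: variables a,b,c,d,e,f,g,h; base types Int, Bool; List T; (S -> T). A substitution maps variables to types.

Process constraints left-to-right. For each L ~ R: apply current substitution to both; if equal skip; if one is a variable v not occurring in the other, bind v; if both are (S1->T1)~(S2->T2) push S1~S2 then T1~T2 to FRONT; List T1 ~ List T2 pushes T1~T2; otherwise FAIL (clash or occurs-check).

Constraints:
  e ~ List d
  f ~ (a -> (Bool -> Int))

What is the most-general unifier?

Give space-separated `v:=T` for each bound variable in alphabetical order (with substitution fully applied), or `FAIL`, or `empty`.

Answer: e:=List d f:=(a -> (Bool -> Int))

Derivation:
step 1: unify e ~ List d  [subst: {-} | 1 pending]
  bind e := List d
step 2: unify f ~ (a -> (Bool -> Int))  [subst: {e:=List d} | 0 pending]
  bind f := (a -> (Bool -> Int))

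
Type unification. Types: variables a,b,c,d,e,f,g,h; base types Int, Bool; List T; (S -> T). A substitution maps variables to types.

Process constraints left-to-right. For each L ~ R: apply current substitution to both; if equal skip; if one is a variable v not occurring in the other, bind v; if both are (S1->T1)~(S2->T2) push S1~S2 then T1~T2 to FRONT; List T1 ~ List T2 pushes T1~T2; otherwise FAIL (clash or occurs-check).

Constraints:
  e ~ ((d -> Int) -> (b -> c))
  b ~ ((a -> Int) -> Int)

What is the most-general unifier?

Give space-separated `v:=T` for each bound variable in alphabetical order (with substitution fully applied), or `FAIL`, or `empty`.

step 1: unify e ~ ((d -> Int) -> (b -> c))  [subst: {-} | 1 pending]
  bind e := ((d -> Int) -> (b -> c))
step 2: unify b ~ ((a -> Int) -> Int)  [subst: {e:=((d -> Int) -> (b -> c))} | 0 pending]
  bind b := ((a -> Int) -> Int)

Answer: b:=((a -> Int) -> Int) e:=((d -> Int) -> (((a -> Int) -> Int) -> c))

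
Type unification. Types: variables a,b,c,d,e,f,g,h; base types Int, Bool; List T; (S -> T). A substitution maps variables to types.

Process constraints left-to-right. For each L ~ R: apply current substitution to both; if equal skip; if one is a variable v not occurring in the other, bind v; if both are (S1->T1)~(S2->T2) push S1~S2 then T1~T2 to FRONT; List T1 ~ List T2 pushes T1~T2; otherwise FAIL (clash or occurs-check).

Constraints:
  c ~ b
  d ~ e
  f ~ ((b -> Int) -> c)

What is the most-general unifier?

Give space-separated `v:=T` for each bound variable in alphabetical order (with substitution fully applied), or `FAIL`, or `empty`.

step 1: unify c ~ b  [subst: {-} | 2 pending]
  bind c := b
step 2: unify d ~ e  [subst: {c:=b} | 1 pending]
  bind d := e
step 3: unify f ~ ((b -> Int) -> b)  [subst: {c:=b, d:=e} | 0 pending]
  bind f := ((b -> Int) -> b)

Answer: c:=b d:=e f:=((b -> Int) -> b)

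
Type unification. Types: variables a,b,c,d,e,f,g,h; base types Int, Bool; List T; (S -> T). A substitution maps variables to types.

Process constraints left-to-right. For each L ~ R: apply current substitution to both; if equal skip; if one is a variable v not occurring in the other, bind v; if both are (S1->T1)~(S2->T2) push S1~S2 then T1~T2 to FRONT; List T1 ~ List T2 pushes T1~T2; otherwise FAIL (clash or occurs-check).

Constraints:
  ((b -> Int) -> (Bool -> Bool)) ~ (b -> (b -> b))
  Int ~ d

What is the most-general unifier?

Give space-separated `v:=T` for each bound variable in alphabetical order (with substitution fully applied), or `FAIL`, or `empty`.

Answer: FAIL

Derivation:
step 1: unify ((b -> Int) -> (Bool -> Bool)) ~ (b -> (b -> b))  [subst: {-} | 1 pending]
  -> decompose arrow: push (b -> Int)~b, (Bool -> Bool)~(b -> b)
step 2: unify (b -> Int) ~ b  [subst: {-} | 2 pending]
  occurs-check fail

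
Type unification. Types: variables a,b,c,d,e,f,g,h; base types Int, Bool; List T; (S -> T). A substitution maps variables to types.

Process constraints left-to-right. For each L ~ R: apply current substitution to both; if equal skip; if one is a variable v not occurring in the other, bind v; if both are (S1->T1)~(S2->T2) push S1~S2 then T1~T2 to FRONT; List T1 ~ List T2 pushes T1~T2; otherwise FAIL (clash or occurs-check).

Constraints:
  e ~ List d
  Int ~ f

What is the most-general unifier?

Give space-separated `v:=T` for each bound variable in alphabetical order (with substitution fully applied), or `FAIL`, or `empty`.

step 1: unify e ~ List d  [subst: {-} | 1 pending]
  bind e := List d
step 2: unify Int ~ f  [subst: {e:=List d} | 0 pending]
  bind f := Int

Answer: e:=List d f:=Int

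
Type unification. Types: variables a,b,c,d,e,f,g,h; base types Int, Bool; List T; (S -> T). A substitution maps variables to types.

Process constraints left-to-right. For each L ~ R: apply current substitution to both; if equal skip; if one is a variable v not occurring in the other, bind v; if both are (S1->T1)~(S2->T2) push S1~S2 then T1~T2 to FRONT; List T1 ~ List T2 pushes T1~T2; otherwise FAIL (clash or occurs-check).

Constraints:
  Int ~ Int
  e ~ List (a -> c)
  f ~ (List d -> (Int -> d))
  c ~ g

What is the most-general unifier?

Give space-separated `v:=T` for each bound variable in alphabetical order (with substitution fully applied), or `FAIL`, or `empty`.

Answer: c:=g e:=List (a -> g) f:=(List d -> (Int -> d))

Derivation:
step 1: unify Int ~ Int  [subst: {-} | 3 pending]
  -> identical, skip
step 2: unify e ~ List (a -> c)  [subst: {-} | 2 pending]
  bind e := List (a -> c)
step 3: unify f ~ (List d -> (Int -> d))  [subst: {e:=List (a -> c)} | 1 pending]
  bind f := (List d -> (Int -> d))
step 4: unify c ~ g  [subst: {e:=List (a -> c), f:=(List d -> (Int -> d))} | 0 pending]
  bind c := g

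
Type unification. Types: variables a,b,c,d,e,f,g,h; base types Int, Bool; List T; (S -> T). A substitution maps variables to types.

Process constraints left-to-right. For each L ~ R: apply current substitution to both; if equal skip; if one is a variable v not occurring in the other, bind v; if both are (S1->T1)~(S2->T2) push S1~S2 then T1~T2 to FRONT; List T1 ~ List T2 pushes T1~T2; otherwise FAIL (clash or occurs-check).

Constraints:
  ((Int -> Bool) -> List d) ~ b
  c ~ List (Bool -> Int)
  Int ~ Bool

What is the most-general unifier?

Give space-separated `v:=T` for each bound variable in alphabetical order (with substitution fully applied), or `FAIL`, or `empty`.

step 1: unify ((Int -> Bool) -> List d) ~ b  [subst: {-} | 2 pending]
  bind b := ((Int -> Bool) -> List d)
step 2: unify c ~ List (Bool -> Int)  [subst: {b:=((Int -> Bool) -> List d)} | 1 pending]
  bind c := List (Bool -> Int)
step 3: unify Int ~ Bool  [subst: {b:=((Int -> Bool) -> List d), c:=List (Bool -> Int)} | 0 pending]
  clash: Int vs Bool

Answer: FAIL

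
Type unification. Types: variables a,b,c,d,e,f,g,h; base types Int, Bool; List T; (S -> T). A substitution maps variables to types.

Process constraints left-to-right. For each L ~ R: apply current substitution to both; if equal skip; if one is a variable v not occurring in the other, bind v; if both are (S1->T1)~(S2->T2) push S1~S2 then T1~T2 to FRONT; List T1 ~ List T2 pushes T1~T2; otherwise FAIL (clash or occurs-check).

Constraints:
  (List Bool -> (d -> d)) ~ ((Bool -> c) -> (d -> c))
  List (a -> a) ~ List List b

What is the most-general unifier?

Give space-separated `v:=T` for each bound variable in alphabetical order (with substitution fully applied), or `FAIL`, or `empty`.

Answer: FAIL

Derivation:
step 1: unify (List Bool -> (d -> d)) ~ ((Bool -> c) -> (d -> c))  [subst: {-} | 1 pending]
  -> decompose arrow: push List Bool~(Bool -> c), (d -> d)~(d -> c)
step 2: unify List Bool ~ (Bool -> c)  [subst: {-} | 2 pending]
  clash: List Bool vs (Bool -> c)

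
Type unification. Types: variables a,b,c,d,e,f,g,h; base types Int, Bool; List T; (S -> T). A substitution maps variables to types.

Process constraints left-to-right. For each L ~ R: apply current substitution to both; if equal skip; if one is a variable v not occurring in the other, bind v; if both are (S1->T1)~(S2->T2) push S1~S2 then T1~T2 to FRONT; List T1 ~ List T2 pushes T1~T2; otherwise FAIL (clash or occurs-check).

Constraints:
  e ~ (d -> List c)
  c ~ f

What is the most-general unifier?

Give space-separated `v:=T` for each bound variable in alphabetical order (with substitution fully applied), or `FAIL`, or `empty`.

step 1: unify e ~ (d -> List c)  [subst: {-} | 1 pending]
  bind e := (d -> List c)
step 2: unify c ~ f  [subst: {e:=(d -> List c)} | 0 pending]
  bind c := f

Answer: c:=f e:=(d -> List f)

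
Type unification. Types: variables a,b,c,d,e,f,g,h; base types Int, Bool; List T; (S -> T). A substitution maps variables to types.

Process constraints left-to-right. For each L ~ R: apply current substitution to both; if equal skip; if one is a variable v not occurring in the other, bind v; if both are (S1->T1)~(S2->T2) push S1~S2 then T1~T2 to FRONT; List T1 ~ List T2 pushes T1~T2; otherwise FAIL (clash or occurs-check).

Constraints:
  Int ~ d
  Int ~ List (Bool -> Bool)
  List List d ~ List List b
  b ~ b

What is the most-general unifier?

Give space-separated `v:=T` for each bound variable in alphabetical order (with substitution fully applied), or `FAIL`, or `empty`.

step 1: unify Int ~ d  [subst: {-} | 3 pending]
  bind d := Int
step 2: unify Int ~ List (Bool -> Bool)  [subst: {d:=Int} | 2 pending]
  clash: Int vs List (Bool -> Bool)

Answer: FAIL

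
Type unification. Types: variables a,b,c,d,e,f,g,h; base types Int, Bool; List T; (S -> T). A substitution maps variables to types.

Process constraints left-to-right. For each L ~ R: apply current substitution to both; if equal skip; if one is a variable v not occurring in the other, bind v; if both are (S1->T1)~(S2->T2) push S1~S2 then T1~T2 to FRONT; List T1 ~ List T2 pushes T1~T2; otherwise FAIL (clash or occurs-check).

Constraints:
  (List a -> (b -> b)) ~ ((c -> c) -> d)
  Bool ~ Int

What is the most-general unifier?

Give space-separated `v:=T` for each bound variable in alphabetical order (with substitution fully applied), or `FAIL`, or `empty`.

step 1: unify (List a -> (b -> b)) ~ ((c -> c) -> d)  [subst: {-} | 1 pending]
  -> decompose arrow: push List a~(c -> c), (b -> b)~d
step 2: unify List a ~ (c -> c)  [subst: {-} | 2 pending]
  clash: List a vs (c -> c)

Answer: FAIL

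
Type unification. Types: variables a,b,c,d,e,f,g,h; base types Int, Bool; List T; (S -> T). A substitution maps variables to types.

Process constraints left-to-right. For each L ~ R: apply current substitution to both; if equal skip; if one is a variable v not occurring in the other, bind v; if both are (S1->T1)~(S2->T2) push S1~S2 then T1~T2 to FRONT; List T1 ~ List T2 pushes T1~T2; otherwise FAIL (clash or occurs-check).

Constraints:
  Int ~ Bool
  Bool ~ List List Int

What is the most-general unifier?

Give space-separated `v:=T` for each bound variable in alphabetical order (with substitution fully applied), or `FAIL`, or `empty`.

step 1: unify Int ~ Bool  [subst: {-} | 1 pending]
  clash: Int vs Bool

Answer: FAIL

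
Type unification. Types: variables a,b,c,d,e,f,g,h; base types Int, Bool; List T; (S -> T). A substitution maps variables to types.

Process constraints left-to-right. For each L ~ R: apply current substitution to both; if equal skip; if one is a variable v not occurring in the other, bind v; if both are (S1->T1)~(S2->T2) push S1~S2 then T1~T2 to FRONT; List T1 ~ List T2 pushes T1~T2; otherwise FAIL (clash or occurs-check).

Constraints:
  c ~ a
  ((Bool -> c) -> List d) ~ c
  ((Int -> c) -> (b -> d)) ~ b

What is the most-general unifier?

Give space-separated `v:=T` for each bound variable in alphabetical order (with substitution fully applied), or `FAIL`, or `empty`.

Answer: FAIL

Derivation:
step 1: unify c ~ a  [subst: {-} | 2 pending]
  bind c := a
step 2: unify ((Bool -> a) -> List d) ~ a  [subst: {c:=a} | 1 pending]
  occurs-check fail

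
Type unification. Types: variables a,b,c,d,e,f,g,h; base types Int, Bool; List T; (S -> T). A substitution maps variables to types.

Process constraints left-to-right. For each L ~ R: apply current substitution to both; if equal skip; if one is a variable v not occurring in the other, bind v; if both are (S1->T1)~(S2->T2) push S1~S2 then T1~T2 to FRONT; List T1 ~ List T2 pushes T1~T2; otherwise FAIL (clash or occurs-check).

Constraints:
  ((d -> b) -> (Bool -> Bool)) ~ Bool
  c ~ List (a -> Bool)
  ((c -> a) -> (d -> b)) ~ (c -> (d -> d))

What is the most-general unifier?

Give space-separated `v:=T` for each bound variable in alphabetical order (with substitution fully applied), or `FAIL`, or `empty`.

Answer: FAIL

Derivation:
step 1: unify ((d -> b) -> (Bool -> Bool)) ~ Bool  [subst: {-} | 2 pending]
  clash: ((d -> b) -> (Bool -> Bool)) vs Bool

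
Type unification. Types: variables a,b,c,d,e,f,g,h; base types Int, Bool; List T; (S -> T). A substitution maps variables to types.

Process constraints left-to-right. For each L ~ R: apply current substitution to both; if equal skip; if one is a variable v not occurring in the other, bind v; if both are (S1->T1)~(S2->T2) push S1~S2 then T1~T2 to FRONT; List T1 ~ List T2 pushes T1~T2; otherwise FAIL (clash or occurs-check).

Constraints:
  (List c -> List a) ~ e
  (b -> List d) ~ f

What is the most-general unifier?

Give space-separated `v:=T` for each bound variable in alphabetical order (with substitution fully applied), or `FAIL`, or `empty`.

Answer: e:=(List c -> List a) f:=(b -> List d)

Derivation:
step 1: unify (List c -> List a) ~ e  [subst: {-} | 1 pending]
  bind e := (List c -> List a)
step 2: unify (b -> List d) ~ f  [subst: {e:=(List c -> List a)} | 0 pending]
  bind f := (b -> List d)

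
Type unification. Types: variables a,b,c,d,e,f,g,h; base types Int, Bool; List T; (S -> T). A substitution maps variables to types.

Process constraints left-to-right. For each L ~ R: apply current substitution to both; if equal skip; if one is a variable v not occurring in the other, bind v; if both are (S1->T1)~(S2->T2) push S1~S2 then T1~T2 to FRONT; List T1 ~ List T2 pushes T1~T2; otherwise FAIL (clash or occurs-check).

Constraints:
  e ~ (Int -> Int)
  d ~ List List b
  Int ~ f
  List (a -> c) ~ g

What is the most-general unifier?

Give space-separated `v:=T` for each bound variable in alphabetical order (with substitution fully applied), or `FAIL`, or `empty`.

Answer: d:=List List b e:=(Int -> Int) f:=Int g:=List (a -> c)

Derivation:
step 1: unify e ~ (Int -> Int)  [subst: {-} | 3 pending]
  bind e := (Int -> Int)
step 2: unify d ~ List List b  [subst: {e:=(Int -> Int)} | 2 pending]
  bind d := List List b
step 3: unify Int ~ f  [subst: {e:=(Int -> Int), d:=List List b} | 1 pending]
  bind f := Int
step 4: unify List (a -> c) ~ g  [subst: {e:=(Int -> Int), d:=List List b, f:=Int} | 0 pending]
  bind g := List (a -> c)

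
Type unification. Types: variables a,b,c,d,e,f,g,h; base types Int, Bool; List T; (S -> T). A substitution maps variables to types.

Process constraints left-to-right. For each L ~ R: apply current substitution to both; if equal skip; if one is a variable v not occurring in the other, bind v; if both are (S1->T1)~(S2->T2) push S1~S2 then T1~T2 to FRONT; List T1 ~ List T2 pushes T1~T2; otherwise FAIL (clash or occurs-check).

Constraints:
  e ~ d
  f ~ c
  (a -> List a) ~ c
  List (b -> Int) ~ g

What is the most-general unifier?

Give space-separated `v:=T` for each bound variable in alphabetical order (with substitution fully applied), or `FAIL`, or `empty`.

Answer: c:=(a -> List a) e:=d f:=(a -> List a) g:=List (b -> Int)

Derivation:
step 1: unify e ~ d  [subst: {-} | 3 pending]
  bind e := d
step 2: unify f ~ c  [subst: {e:=d} | 2 pending]
  bind f := c
step 3: unify (a -> List a) ~ c  [subst: {e:=d, f:=c} | 1 pending]
  bind c := (a -> List a)
step 4: unify List (b -> Int) ~ g  [subst: {e:=d, f:=c, c:=(a -> List a)} | 0 pending]
  bind g := List (b -> Int)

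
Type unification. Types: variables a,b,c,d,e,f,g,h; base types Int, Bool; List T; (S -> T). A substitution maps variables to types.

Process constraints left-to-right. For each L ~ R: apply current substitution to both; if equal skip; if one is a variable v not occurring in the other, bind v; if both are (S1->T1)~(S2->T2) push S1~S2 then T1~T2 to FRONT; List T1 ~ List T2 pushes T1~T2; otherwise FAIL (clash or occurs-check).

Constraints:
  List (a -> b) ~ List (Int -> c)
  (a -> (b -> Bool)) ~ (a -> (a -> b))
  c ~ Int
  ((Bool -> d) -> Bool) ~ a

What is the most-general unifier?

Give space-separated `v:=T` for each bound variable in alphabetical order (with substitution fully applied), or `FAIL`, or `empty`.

Answer: FAIL

Derivation:
step 1: unify List (a -> b) ~ List (Int -> c)  [subst: {-} | 3 pending]
  -> decompose List: push (a -> b)~(Int -> c)
step 2: unify (a -> b) ~ (Int -> c)  [subst: {-} | 3 pending]
  -> decompose arrow: push a~Int, b~c
step 3: unify a ~ Int  [subst: {-} | 4 pending]
  bind a := Int
step 4: unify b ~ c  [subst: {a:=Int} | 3 pending]
  bind b := c
step 5: unify (Int -> (c -> Bool)) ~ (Int -> (Int -> c))  [subst: {a:=Int, b:=c} | 2 pending]
  -> decompose arrow: push Int~Int, (c -> Bool)~(Int -> c)
step 6: unify Int ~ Int  [subst: {a:=Int, b:=c} | 3 pending]
  -> identical, skip
step 7: unify (c -> Bool) ~ (Int -> c)  [subst: {a:=Int, b:=c} | 2 pending]
  -> decompose arrow: push c~Int, Bool~c
step 8: unify c ~ Int  [subst: {a:=Int, b:=c} | 3 pending]
  bind c := Int
step 9: unify Bool ~ Int  [subst: {a:=Int, b:=c, c:=Int} | 2 pending]
  clash: Bool vs Int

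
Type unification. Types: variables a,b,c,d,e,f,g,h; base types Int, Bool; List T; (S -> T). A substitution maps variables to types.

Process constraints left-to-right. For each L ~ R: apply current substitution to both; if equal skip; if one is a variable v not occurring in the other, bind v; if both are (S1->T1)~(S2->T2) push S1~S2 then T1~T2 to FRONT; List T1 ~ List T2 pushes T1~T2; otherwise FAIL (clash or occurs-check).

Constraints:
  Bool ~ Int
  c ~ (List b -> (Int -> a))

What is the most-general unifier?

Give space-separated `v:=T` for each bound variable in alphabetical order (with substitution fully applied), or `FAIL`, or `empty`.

step 1: unify Bool ~ Int  [subst: {-} | 1 pending]
  clash: Bool vs Int

Answer: FAIL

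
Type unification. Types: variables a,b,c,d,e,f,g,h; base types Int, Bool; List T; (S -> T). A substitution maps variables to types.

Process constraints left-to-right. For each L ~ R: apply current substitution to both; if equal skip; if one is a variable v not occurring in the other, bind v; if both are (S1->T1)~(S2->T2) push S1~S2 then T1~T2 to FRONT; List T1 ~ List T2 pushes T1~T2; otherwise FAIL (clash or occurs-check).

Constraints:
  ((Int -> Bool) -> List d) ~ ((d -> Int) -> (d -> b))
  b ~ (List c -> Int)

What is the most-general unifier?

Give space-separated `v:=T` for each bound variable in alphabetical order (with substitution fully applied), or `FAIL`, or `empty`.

step 1: unify ((Int -> Bool) -> List d) ~ ((d -> Int) -> (d -> b))  [subst: {-} | 1 pending]
  -> decompose arrow: push (Int -> Bool)~(d -> Int), List d~(d -> b)
step 2: unify (Int -> Bool) ~ (d -> Int)  [subst: {-} | 2 pending]
  -> decompose arrow: push Int~d, Bool~Int
step 3: unify Int ~ d  [subst: {-} | 3 pending]
  bind d := Int
step 4: unify Bool ~ Int  [subst: {d:=Int} | 2 pending]
  clash: Bool vs Int

Answer: FAIL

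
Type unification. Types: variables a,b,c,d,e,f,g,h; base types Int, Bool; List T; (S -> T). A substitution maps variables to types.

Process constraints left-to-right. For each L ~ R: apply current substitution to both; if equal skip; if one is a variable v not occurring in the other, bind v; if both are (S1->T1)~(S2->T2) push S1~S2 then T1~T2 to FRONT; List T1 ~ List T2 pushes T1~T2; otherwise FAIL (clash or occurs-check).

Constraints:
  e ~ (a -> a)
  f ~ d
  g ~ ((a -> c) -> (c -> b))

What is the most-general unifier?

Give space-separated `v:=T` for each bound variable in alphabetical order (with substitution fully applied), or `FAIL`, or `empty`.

step 1: unify e ~ (a -> a)  [subst: {-} | 2 pending]
  bind e := (a -> a)
step 2: unify f ~ d  [subst: {e:=(a -> a)} | 1 pending]
  bind f := d
step 3: unify g ~ ((a -> c) -> (c -> b))  [subst: {e:=(a -> a), f:=d} | 0 pending]
  bind g := ((a -> c) -> (c -> b))

Answer: e:=(a -> a) f:=d g:=((a -> c) -> (c -> b))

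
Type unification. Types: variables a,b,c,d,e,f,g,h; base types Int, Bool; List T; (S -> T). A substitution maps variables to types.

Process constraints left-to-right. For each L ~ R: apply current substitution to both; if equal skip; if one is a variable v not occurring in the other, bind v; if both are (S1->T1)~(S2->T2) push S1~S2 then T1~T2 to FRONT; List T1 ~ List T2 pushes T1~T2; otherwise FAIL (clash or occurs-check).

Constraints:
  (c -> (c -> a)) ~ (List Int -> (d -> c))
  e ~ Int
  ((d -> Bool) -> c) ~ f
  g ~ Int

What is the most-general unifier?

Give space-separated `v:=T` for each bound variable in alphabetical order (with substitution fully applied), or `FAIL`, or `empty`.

Answer: a:=List Int c:=List Int d:=List Int e:=Int f:=((List Int -> Bool) -> List Int) g:=Int

Derivation:
step 1: unify (c -> (c -> a)) ~ (List Int -> (d -> c))  [subst: {-} | 3 pending]
  -> decompose arrow: push c~List Int, (c -> a)~(d -> c)
step 2: unify c ~ List Int  [subst: {-} | 4 pending]
  bind c := List Int
step 3: unify (List Int -> a) ~ (d -> List Int)  [subst: {c:=List Int} | 3 pending]
  -> decompose arrow: push List Int~d, a~List Int
step 4: unify List Int ~ d  [subst: {c:=List Int} | 4 pending]
  bind d := List Int
step 5: unify a ~ List Int  [subst: {c:=List Int, d:=List Int} | 3 pending]
  bind a := List Int
step 6: unify e ~ Int  [subst: {c:=List Int, d:=List Int, a:=List Int} | 2 pending]
  bind e := Int
step 7: unify ((List Int -> Bool) -> List Int) ~ f  [subst: {c:=List Int, d:=List Int, a:=List Int, e:=Int} | 1 pending]
  bind f := ((List Int -> Bool) -> List Int)
step 8: unify g ~ Int  [subst: {c:=List Int, d:=List Int, a:=List Int, e:=Int, f:=((List Int -> Bool) -> List Int)} | 0 pending]
  bind g := Int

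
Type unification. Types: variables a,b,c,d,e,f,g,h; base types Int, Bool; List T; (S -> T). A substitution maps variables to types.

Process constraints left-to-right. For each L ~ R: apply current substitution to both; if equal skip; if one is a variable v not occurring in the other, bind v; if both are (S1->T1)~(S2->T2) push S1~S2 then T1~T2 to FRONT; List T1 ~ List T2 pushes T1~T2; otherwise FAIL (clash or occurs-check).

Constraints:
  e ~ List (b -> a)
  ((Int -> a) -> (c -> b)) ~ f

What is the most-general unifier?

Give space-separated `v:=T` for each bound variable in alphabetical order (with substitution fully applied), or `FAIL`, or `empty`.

Answer: e:=List (b -> a) f:=((Int -> a) -> (c -> b))

Derivation:
step 1: unify e ~ List (b -> a)  [subst: {-} | 1 pending]
  bind e := List (b -> a)
step 2: unify ((Int -> a) -> (c -> b)) ~ f  [subst: {e:=List (b -> a)} | 0 pending]
  bind f := ((Int -> a) -> (c -> b))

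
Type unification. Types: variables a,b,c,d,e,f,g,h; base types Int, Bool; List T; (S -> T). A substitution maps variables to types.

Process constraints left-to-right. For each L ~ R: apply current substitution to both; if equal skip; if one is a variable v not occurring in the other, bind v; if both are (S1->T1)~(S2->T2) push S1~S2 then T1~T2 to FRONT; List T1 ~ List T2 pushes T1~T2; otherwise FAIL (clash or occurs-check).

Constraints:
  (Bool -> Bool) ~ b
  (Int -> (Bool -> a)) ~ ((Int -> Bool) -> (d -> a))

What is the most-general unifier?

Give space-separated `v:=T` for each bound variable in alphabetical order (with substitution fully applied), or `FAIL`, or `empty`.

Answer: FAIL

Derivation:
step 1: unify (Bool -> Bool) ~ b  [subst: {-} | 1 pending]
  bind b := (Bool -> Bool)
step 2: unify (Int -> (Bool -> a)) ~ ((Int -> Bool) -> (d -> a))  [subst: {b:=(Bool -> Bool)} | 0 pending]
  -> decompose arrow: push Int~(Int -> Bool), (Bool -> a)~(d -> a)
step 3: unify Int ~ (Int -> Bool)  [subst: {b:=(Bool -> Bool)} | 1 pending]
  clash: Int vs (Int -> Bool)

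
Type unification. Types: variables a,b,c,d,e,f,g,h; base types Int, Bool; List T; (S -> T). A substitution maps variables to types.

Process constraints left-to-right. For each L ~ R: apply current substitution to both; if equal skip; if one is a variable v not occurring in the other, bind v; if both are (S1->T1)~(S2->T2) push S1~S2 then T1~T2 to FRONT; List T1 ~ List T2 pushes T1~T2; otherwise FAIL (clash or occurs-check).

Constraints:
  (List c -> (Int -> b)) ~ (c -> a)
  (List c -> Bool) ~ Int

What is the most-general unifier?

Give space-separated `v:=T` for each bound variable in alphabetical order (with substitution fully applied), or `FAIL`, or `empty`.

step 1: unify (List c -> (Int -> b)) ~ (c -> a)  [subst: {-} | 1 pending]
  -> decompose arrow: push List c~c, (Int -> b)~a
step 2: unify List c ~ c  [subst: {-} | 2 pending]
  occurs-check fail

Answer: FAIL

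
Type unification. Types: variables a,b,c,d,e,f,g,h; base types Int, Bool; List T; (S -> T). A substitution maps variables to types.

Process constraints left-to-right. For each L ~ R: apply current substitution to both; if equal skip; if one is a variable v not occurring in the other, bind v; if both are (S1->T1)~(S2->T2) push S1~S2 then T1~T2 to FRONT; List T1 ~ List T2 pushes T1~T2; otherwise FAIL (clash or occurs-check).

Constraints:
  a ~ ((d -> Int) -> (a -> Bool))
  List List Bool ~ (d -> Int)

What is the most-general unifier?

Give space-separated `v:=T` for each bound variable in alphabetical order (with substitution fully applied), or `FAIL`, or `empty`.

Answer: FAIL

Derivation:
step 1: unify a ~ ((d -> Int) -> (a -> Bool))  [subst: {-} | 1 pending]
  occurs-check fail: a in ((d -> Int) -> (a -> Bool))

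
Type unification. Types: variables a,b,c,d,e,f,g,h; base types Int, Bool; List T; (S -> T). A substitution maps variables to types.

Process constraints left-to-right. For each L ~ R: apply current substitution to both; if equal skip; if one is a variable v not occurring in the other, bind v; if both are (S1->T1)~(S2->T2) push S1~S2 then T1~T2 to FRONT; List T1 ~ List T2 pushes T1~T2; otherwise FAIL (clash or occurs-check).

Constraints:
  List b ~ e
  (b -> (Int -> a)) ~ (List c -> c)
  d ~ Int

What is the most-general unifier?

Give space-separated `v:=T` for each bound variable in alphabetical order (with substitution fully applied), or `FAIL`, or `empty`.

Answer: b:=List (Int -> a) c:=(Int -> a) d:=Int e:=List List (Int -> a)

Derivation:
step 1: unify List b ~ e  [subst: {-} | 2 pending]
  bind e := List b
step 2: unify (b -> (Int -> a)) ~ (List c -> c)  [subst: {e:=List b} | 1 pending]
  -> decompose arrow: push b~List c, (Int -> a)~c
step 3: unify b ~ List c  [subst: {e:=List b} | 2 pending]
  bind b := List c
step 4: unify (Int -> a) ~ c  [subst: {e:=List b, b:=List c} | 1 pending]
  bind c := (Int -> a)
step 5: unify d ~ Int  [subst: {e:=List b, b:=List c, c:=(Int -> a)} | 0 pending]
  bind d := Int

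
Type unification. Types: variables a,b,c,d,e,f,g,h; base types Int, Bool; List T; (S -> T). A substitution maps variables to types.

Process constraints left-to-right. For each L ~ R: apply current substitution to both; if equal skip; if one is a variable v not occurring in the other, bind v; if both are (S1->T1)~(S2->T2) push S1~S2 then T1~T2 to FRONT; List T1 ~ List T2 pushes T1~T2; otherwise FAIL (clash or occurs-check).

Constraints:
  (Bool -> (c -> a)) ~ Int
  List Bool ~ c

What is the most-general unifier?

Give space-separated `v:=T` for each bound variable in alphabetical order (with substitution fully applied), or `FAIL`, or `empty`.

Answer: FAIL

Derivation:
step 1: unify (Bool -> (c -> a)) ~ Int  [subst: {-} | 1 pending]
  clash: (Bool -> (c -> a)) vs Int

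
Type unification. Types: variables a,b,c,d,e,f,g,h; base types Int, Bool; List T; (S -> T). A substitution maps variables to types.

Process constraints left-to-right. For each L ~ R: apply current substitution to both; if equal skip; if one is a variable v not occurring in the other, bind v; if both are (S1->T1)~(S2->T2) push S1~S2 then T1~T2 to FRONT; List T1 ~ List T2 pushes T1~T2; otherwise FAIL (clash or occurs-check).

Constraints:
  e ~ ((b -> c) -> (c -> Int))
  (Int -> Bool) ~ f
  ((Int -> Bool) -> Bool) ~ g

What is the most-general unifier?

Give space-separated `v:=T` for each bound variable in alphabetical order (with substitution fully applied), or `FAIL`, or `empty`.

Answer: e:=((b -> c) -> (c -> Int)) f:=(Int -> Bool) g:=((Int -> Bool) -> Bool)

Derivation:
step 1: unify e ~ ((b -> c) -> (c -> Int))  [subst: {-} | 2 pending]
  bind e := ((b -> c) -> (c -> Int))
step 2: unify (Int -> Bool) ~ f  [subst: {e:=((b -> c) -> (c -> Int))} | 1 pending]
  bind f := (Int -> Bool)
step 3: unify ((Int -> Bool) -> Bool) ~ g  [subst: {e:=((b -> c) -> (c -> Int)), f:=(Int -> Bool)} | 0 pending]
  bind g := ((Int -> Bool) -> Bool)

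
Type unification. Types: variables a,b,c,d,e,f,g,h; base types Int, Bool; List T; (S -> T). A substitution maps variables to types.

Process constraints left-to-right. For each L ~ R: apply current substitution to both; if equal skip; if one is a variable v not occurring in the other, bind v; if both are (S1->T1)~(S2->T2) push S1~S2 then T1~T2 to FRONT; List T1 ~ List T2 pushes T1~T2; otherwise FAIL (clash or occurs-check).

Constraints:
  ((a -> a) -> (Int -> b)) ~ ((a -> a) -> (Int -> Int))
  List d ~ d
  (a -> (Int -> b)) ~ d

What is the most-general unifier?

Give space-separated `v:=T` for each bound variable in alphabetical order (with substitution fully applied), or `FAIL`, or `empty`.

step 1: unify ((a -> a) -> (Int -> b)) ~ ((a -> a) -> (Int -> Int))  [subst: {-} | 2 pending]
  -> decompose arrow: push (a -> a)~(a -> a), (Int -> b)~(Int -> Int)
step 2: unify (a -> a) ~ (a -> a)  [subst: {-} | 3 pending]
  -> identical, skip
step 3: unify (Int -> b) ~ (Int -> Int)  [subst: {-} | 2 pending]
  -> decompose arrow: push Int~Int, b~Int
step 4: unify Int ~ Int  [subst: {-} | 3 pending]
  -> identical, skip
step 5: unify b ~ Int  [subst: {-} | 2 pending]
  bind b := Int
step 6: unify List d ~ d  [subst: {b:=Int} | 1 pending]
  occurs-check fail

Answer: FAIL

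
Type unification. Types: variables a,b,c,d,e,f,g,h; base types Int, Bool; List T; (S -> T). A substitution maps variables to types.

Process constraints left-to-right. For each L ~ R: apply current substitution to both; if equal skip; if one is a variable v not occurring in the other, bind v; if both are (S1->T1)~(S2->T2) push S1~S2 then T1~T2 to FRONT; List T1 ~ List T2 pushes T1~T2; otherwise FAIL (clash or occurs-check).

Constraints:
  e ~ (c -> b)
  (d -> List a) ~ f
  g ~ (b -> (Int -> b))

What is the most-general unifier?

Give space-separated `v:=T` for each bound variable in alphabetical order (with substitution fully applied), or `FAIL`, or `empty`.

step 1: unify e ~ (c -> b)  [subst: {-} | 2 pending]
  bind e := (c -> b)
step 2: unify (d -> List a) ~ f  [subst: {e:=(c -> b)} | 1 pending]
  bind f := (d -> List a)
step 3: unify g ~ (b -> (Int -> b))  [subst: {e:=(c -> b), f:=(d -> List a)} | 0 pending]
  bind g := (b -> (Int -> b))

Answer: e:=(c -> b) f:=(d -> List a) g:=(b -> (Int -> b))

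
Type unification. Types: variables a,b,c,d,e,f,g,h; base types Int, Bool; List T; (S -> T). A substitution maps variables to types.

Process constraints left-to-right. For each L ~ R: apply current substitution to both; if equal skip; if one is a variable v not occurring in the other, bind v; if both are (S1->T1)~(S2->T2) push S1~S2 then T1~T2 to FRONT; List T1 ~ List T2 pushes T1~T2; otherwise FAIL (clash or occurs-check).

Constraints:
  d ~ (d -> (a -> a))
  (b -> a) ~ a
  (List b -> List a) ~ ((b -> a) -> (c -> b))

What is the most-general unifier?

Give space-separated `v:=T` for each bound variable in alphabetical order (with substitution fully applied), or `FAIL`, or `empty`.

Answer: FAIL

Derivation:
step 1: unify d ~ (d -> (a -> a))  [subst: {-} | 2 pending]
  occurs-check fail: d in (d -> (a -> a))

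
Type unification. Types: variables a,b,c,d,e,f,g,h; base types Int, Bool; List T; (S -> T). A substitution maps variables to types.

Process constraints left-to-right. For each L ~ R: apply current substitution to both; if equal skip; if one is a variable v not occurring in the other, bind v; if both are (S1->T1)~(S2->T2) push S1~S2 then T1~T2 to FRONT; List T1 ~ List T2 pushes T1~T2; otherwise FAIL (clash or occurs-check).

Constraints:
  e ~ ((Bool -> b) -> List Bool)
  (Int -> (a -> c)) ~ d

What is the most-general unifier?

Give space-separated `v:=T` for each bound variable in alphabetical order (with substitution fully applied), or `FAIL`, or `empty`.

Answer: d:=(Int -> (a -> c)) e:=((Bool -> b) -> List Bool)

Derivation:
step 1: unify e ~ ((Bool -> b) -> List Bool)  [subst: {-} | 1 pending]
  bind e := ((Bool -> b) -> List Bool)
step 2: unify (Int -> (a -> c)) ~ d  [subst: {e:=((Bool -> b) -> List Bool)} | 0 pending]
  bind d := (Int -> (a -> c))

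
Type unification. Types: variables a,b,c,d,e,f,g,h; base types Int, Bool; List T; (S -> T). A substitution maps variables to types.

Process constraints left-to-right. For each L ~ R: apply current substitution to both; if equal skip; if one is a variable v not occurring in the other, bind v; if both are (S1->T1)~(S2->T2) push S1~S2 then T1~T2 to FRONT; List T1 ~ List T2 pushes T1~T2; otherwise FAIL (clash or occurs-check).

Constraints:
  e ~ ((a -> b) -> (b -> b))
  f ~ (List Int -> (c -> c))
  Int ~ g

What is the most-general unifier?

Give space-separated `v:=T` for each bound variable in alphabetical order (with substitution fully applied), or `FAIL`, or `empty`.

Answer: e:=((a -> b) -> (b -> b)) f:=(List Int -> (c -> c)) g:=Int

Derivation:
step 1: unify e ~ ((a -> b) -> (b -> b))  [subst: {-} | 2 pending]
  bind e := ((a -> b) -> (b -> b))
step 2: unify f ~ (List Int -> (c -> c))  [subst: {e:=((a -> b) -> (b -> b))} | 1 pending]
  bind f := (List Int -> (c -> c))
step 3: unify Int ~ g  [subst: {e:=((a -> b) -> (b -> b)), f:=(List Int -> (c -> c))} | 0 pending]
  bind g := Int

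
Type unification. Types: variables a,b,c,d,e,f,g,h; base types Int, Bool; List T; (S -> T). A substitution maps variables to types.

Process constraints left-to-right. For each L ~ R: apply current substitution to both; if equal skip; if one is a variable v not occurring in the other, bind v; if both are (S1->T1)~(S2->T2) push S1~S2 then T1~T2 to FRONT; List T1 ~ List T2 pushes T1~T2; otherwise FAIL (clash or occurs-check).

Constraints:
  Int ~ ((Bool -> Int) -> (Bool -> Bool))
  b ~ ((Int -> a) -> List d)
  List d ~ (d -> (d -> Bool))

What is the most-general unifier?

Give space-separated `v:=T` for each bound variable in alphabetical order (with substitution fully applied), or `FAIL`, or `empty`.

step 1: unify Int ~ ((Bool -> Int) -> (Bool -> Bool))  [subst: {-} | 2 pending]
  clash: Int vs ((Bool -> Int) -> (Bool -> Bool))

Answer: FAIL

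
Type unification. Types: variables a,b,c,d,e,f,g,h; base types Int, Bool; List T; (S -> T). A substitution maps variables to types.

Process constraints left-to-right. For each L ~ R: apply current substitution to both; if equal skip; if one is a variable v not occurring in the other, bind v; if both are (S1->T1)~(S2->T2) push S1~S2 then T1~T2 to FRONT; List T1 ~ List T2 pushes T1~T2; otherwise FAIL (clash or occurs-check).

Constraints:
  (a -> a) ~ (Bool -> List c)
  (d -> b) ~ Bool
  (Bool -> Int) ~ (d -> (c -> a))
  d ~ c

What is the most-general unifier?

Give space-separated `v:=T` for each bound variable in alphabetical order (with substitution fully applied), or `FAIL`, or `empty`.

Answer: FAIL

Derivation:
step 1: unify (a -> a) ~ (Bool -> List c)  [subst: {-} | 3 pending]
  -> decompose arrow: push a~Bool, a~List c
step 2: unify a ~ Bool  [subst: {-} | 4 pending]
  bind a := Bool
step 3: unify Bool ~ List c  [subst: {a:=Bool} | 3 pending]
  clash: Bool vs List c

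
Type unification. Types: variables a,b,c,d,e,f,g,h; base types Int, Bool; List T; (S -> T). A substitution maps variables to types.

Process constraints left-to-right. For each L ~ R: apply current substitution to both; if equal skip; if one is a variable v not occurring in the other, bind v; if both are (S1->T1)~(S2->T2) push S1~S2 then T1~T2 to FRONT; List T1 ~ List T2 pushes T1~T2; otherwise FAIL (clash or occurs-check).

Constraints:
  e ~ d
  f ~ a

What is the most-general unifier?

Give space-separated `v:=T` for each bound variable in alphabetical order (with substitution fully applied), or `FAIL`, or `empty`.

Answer: e:=d f:=a

Derivation:
step 1: unify e ~ d  [subst: {-} | 1 pending]
  bind e := d
step 2: unify f ~ a  [subst: {e:=d} | 0 pending]
  bind f := a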